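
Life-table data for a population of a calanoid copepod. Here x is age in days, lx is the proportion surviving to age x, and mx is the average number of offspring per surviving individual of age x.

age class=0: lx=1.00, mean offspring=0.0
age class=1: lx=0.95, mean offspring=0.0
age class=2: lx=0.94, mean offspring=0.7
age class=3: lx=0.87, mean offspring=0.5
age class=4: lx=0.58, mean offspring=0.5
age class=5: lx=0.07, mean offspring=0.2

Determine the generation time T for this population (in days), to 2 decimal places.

lx·mx: 0, 0, 0.658, 0.435, 0.29, 0.014 → R0 = 1.397
x·lx·mx: 0, 0, 1.316, 1.305, 1.16, 0.07 → Σ = 3.851
T = 3.851 / 1.397 = 2.756621… → 2.76

2.76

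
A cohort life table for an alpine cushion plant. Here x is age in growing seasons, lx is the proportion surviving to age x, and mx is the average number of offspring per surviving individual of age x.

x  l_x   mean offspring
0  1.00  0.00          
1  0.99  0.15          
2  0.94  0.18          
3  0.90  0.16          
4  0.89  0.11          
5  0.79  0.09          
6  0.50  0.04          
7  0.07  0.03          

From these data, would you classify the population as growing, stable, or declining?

R0 = Σ lx·mx = 0 + 0.1485 + 0.1692 + 0.144 + 0.0979 + 0.0711 + 0.02 + 0.0021 = 0.6528
R0 < 1, so the population is declining.

declining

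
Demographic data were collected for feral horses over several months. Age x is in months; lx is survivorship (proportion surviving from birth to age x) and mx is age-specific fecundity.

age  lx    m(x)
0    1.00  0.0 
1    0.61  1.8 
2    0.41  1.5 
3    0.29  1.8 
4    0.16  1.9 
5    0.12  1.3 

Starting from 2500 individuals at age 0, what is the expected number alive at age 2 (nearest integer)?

1025

Expected survivors = N0 · l_2 = 2500 × 0.41 = 1025 → 1025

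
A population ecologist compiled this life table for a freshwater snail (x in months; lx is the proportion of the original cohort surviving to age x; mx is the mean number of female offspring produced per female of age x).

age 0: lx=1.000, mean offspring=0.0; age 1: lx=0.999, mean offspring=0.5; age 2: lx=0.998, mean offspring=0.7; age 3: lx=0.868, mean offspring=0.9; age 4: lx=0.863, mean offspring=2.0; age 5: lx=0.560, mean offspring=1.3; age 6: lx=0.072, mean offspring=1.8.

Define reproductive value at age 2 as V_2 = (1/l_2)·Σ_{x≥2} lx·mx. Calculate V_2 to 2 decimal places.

lx·mx for x ≥ 2: 0.6986, 0.7812, 1.726, 0.728, 0.1296 → sum = 4.0634
V_2 = 4.0634 / l_2 = 4.0634 / 0.998 = 4.071543… → 4.07

4.07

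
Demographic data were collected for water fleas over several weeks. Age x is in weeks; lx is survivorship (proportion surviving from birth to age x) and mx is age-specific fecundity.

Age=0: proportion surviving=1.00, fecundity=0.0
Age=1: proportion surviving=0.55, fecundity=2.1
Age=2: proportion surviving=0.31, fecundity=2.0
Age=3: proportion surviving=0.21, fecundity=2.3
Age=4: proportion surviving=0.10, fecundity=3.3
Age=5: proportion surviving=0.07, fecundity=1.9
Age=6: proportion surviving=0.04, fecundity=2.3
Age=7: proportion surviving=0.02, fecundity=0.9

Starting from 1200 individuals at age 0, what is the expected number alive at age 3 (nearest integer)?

Expected survivors = N0 · l_3 = 1200 × 0.21 = 252 → 252

252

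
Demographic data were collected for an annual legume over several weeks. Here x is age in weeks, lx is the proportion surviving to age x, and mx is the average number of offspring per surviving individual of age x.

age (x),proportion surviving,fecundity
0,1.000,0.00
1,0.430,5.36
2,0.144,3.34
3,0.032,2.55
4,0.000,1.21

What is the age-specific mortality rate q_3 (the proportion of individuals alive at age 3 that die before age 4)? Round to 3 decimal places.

q_3 = (l_3 − l_4) / l_3 = (0.032 − 0) / 0.032
     = 0.032 / 0.032 = 1 → 1.000

1.000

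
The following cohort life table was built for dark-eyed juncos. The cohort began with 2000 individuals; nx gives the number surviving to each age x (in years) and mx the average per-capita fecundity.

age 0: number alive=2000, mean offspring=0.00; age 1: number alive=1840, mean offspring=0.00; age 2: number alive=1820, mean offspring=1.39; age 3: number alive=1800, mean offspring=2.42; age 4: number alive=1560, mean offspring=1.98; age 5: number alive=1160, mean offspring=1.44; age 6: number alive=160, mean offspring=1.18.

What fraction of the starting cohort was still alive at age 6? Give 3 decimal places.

l_6 = n_6/n_0 = 160/2000 = 0.08 → 0.080

0.080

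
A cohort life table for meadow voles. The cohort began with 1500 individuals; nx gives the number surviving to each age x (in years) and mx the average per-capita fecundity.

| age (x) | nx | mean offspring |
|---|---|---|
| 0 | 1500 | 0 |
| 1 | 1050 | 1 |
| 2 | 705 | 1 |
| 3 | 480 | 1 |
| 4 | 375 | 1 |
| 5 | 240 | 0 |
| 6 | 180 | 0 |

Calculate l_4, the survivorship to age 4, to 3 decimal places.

0.250

l_4 = n_4/n_0 = 375/1500 = 0.25 → 0.250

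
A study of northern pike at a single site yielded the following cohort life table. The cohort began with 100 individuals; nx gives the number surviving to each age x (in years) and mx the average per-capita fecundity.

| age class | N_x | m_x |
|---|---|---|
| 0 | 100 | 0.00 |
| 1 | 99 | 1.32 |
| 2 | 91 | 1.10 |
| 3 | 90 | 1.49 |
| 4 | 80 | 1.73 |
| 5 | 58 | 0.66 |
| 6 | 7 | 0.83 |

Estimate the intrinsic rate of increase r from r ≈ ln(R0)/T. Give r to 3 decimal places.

0.615

lx = nx/n0 = nx/100: 1, 0.99, 0.91, 0.9, 0.8, 0.58, 0.07
R0 = Σ lx·mx = 0 + 1.3068 + 1.001 + 1.341 + 1.384 + 0.3828 + 0.0581 = 5.4737
Σ x·lx·mx = 15.1304; T = 15.1304/5.4737 = 2.7642…
r ≈ ln(R0)/T = ln(5.4737)/2.7642… = 0.61499… → 0.615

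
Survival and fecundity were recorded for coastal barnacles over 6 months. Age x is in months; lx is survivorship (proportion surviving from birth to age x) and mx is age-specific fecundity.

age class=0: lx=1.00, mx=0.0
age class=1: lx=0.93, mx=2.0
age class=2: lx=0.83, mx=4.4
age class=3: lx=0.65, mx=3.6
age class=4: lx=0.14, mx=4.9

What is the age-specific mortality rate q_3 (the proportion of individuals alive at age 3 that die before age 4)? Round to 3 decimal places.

q_3 = (l_3 − l_4) / l_3 = (0.65 − 0.14) / 0.65
     = 0.51 / 0.65 = 0.784615… → 0.785

0.785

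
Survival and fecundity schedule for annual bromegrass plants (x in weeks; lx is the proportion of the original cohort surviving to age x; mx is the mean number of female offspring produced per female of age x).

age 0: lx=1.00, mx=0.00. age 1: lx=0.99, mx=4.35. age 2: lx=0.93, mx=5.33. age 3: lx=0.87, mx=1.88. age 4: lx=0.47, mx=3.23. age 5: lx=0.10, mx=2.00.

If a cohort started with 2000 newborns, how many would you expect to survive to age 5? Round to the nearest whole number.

Expected survivors = N0 · l_5 = 2000 × 0.10 = 200 → 200

200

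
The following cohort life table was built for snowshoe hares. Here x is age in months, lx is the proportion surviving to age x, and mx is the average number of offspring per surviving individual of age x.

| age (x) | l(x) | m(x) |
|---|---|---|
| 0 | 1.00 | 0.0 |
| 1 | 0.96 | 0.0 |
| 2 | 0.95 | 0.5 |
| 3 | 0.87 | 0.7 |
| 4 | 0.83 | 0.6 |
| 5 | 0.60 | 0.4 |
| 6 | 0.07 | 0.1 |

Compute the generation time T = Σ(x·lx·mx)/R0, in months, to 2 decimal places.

lx·mx: 0, 0, 0.475, 0.609, 0.498, 0.24, 0.007 → R0 = 1.829
x·lx·mx: 0, 0, 0.95, 1.827, 1.992, 1.2, 0.042 → Σ = 6.011
T = 6.011 / 1.829 = 3.286495… → 3.29

3.29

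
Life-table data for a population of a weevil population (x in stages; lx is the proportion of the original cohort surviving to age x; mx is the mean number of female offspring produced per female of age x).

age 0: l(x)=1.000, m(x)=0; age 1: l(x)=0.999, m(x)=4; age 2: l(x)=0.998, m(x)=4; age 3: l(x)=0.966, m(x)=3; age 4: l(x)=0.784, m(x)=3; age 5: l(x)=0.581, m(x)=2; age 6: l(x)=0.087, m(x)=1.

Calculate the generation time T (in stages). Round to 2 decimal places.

lx·mx: 0, 3.996, 3.992, 2.898, 2.352, 1.162, 0.087 → R0 = 14.487
x·lx·mx: 0, 3.996, 7.984, 8.694, 9.408, 5.81, 0.522 → Σ = 36.414
T = 36.414 / 14.487 = 2.513564… → 2.51

2.51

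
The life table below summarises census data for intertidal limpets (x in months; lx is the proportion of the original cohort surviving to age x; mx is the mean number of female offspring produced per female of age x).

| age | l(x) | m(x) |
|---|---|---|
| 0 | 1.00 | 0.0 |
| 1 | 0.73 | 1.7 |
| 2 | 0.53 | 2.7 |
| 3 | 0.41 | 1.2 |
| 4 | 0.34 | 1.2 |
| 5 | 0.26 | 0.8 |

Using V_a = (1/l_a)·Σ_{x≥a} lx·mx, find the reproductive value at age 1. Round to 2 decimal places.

5.18

lx·mx for x ≥ 1: 1.241, 1.431, 0.492, 0.408, 0.208 → sum = 3.78
V_1 = 3.78 / l_1 = 3.78 / 0.73 = 5.178082… → 5.18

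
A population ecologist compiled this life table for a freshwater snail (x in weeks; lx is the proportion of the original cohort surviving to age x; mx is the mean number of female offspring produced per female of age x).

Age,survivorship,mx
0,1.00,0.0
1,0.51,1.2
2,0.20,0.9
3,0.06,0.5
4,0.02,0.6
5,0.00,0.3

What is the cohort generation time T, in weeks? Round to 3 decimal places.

1.331

lx·mx: 0, 0.612, 0.18, 0.03, 0.012, 0 → R0 = 0.834
x·lx·mx: 0, 0.612, 0.36, 0.09, 0.048, 0 → Σ = 1.11
T = 1.11 / 0.834 = 1.330935… → 1.331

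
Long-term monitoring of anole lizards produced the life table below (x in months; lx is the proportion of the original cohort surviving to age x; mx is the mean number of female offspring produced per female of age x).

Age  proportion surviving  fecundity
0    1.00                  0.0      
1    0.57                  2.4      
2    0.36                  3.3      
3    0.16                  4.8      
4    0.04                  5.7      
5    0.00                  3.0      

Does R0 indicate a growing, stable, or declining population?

R0 = Σ lx·mx = 0 + 1.368 + 1.188 + 0.768 + 0.228 + 0 = 3.552
R0 > 1, so the population is growing.

growing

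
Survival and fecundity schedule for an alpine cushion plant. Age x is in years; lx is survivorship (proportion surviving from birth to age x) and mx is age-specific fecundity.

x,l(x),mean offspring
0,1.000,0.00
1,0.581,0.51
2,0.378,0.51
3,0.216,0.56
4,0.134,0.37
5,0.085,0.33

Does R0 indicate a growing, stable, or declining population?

declining

R0 = Σ lx·mx = 0 + 0.29631 + 0.19278 + 0.12096 + 0.04958 + 0.02805 = 0.68768
R0 < 1, so the population is declining.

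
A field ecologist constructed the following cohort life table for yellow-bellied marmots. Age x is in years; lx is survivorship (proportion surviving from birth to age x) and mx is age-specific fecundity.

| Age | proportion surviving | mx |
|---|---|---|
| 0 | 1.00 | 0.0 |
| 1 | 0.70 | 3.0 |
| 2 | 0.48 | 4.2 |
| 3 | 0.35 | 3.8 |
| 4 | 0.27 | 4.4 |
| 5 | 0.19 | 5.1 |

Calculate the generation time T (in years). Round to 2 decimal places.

2.59

lx·mx: 0, 2.1, 2.016, 1.33, 1.188, 0.969 → R0 = 7.603
x·lx·mx: 0, 2.1, 4.032, 3.99, 4.752, 4.845 → Σ = 19.719
T = 19.719 / 7.603 = 2.593581… → 2.59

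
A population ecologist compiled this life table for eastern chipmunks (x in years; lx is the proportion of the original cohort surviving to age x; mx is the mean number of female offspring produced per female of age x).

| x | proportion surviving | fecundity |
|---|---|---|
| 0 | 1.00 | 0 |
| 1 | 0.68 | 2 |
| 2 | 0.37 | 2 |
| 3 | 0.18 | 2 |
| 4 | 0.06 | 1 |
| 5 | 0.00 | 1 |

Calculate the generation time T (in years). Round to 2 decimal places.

1.65

lx·mx: 0, 1.36, 0.74, 0.36, 0.06, 0 → R0 = 2.52
x·lx·mx: 0, 1.36, 1.48, 1.08, 0.24, 0 → Σ = 4.16
T = 4.16 / 2.52 = 1.650794… → 1.65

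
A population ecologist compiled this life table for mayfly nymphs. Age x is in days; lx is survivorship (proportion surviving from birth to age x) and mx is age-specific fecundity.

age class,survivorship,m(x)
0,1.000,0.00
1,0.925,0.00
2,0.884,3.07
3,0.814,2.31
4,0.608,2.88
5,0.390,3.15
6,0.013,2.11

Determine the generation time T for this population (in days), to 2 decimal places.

lx·mx: 0, 0, 2.71388, 1.88034, 1.75104, 1.2285, 0.02743 → R0 = 7.60119
x·lx·mx: 0, 0, 5.42776, 5.64102, 7.00416, 6.1425, 0.16458 → Σ = 24.38002
T = 24.38002 / 7.60119 = 3.207395… → 3.21

3.21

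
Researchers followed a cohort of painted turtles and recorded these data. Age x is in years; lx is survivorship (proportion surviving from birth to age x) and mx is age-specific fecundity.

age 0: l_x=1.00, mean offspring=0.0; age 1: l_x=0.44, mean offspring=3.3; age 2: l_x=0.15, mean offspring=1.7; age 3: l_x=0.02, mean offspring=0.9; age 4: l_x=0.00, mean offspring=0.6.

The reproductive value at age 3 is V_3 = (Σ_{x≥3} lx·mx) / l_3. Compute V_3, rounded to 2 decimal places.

0.90

lx·mx for x ≥ 3: 0.018, 0 → sum = 0.018
V_3 = 0.018 / l_3 = 0.018 / 0.02 = 0.9 → 0.90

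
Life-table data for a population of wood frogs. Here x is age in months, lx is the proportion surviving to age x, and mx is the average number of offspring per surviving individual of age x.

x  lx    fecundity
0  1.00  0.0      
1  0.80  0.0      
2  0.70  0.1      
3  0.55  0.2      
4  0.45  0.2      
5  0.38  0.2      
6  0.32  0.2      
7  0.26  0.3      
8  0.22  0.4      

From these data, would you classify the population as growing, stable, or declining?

declining

R0 = Σ lx·mx = 0 + 0 + 0.07 + 0.11 + 0.09 + 0.076 + 0.064 + 0.078 + 0.088 = 0.576
R0 < 1, so the population is declining.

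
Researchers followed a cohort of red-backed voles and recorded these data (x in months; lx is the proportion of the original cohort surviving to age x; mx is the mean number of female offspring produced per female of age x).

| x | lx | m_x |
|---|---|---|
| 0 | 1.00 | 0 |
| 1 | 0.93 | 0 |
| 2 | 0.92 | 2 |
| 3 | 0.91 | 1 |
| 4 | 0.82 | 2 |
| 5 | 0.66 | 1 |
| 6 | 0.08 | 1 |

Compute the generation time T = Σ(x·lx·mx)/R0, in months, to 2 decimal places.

lx·mx: 0, 0, 1.84, 0.91, 1.64, 0.66, 0.08 → R0 = 5.13
x·lx·mx: 0, 0, 3.68, 2.73, 6.56, 3.3, 0.48 → Σ = 16.75
T = 16.75 / 5.13 = 3.265107… → 3.27

3.27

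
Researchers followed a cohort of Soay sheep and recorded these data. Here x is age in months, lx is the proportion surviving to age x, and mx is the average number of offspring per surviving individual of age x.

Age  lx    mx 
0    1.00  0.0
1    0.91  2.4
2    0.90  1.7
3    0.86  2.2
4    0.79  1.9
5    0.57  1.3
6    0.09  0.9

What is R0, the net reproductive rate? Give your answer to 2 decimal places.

lx·mx by age: 0, 2.184, 1.53, 1.892, 1.501, 0.741, 0.081
R0 = Σ lx·mx = 7.929 → 7.93

7.93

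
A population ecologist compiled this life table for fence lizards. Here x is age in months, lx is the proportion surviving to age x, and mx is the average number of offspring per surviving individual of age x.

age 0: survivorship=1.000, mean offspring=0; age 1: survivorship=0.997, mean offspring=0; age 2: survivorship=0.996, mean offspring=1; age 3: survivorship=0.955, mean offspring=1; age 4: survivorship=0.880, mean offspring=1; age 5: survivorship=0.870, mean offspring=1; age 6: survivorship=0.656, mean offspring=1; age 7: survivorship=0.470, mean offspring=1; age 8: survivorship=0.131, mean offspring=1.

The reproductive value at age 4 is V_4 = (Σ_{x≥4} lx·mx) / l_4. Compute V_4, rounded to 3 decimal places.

lx·mx for x ≥ 4: 0.88, 0.87, 0.656, 0.47, 0.131 → sum = 3.007
V_4 = 3.007 / l_4 = 3.007 / 0.88 = 3.417045… → 3.417

3.417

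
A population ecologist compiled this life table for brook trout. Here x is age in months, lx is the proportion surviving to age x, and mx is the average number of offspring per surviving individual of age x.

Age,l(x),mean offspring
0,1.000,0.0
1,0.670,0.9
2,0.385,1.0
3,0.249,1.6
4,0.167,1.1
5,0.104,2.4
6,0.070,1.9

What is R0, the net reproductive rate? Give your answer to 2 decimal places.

1.95

lx·mx by age: 0, 0.603, 0.385, 0.3984, 0.1837, 0.2496, 0.133
R0 = Σ lx·mx = 1.9527 → 1.95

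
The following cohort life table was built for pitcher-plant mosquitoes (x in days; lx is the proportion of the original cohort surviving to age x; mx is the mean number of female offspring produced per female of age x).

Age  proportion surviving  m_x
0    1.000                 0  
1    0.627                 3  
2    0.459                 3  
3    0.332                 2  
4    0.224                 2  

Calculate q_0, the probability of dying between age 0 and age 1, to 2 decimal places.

0.37

q_0 = (l_0 − l_1) / l_0 = (1 − 0.627) / 1
     = 0.373 / 1 = 0.373 → 0.37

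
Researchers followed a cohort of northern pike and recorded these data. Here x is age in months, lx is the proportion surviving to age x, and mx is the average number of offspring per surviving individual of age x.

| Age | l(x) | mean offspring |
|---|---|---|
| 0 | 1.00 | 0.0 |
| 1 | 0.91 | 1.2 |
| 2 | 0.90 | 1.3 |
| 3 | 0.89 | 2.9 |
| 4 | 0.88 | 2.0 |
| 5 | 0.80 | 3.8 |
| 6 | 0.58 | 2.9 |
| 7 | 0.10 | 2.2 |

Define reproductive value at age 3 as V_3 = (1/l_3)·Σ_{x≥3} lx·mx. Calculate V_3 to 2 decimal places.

10.43

lx·mx for x ≥ 3: 2.581, 1.76, 3.04, 1.682, 0.22 → sum = 9.283
V_3 = 9.283 / l_3 = 9.283 / 0.89 = 10.430337… → 10.43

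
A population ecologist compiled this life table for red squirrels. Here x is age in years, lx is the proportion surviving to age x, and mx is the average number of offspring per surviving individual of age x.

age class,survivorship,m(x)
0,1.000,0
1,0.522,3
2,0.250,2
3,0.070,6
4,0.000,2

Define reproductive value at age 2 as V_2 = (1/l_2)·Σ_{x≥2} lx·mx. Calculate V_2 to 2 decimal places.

lx·mx for x ≥ 2: 0.5, 0.42, 0 → sum = 0.92
V_2 = 0.92 / l_2 = 0.92 / 0.25 = 3.68 → 3.68

3.68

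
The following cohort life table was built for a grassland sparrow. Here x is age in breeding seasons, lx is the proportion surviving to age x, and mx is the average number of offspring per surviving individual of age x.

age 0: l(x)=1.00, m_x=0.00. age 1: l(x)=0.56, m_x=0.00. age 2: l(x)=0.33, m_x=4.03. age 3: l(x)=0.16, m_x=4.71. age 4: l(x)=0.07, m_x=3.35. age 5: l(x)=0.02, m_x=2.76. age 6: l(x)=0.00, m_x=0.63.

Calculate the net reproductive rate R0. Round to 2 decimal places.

lx·mx by age: 0, 0, 1.3299, 0.7536, 0.2345, 0.0552, 0
R0 = Σ lx·mx = 2.3732 → 2.37

2.37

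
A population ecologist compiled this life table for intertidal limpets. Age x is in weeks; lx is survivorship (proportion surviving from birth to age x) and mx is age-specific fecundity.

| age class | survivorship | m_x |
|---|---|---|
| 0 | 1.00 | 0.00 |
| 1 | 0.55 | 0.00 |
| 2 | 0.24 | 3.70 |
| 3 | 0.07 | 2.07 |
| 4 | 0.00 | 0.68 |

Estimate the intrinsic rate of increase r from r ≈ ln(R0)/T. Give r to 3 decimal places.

0.015

R0 = Σ lx·mx = 0 + 0 + 0.888 + 0.1449 + 0 = 1.0329
Σ x·lx·mx = 2.2107; T = 2.2107/1.0329 = 2.14028…
r ≈ ln(R0)/T = ln(1.0329)/2.14028… = 0.01512… → 0.015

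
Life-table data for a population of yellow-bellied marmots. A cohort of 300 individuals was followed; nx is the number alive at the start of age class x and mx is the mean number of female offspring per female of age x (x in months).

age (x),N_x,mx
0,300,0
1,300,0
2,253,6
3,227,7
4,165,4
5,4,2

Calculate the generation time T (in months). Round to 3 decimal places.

2.777

lx = nx/n0 = nx/300: 1, 1, 0.84333…, 0.75667…, 0.55, 0.01333…
lx·mx: 0, 0, 5.06…, 5.296667…, 2.2, 0.026667… → R0 = 12.583333…
x·lx·mx: 0, 0, 10.12…, 15.89…, 8.8, 0.133333… → Σ = 34.943333…
T = 34.943333… / 12.583333… = 2.776954… → 2.777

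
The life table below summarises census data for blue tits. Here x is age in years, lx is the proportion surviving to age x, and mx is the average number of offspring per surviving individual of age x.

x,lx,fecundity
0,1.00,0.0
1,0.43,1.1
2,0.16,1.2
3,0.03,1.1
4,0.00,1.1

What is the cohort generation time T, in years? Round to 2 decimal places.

1.37

lx·mx: 0, 0.473, 0.192, 0.033, 0 → R0 = 0.698
x·lx·mx: 0, 0.473, 0.384, 0.099, 0 → Σ = 0.956
T = 0.956 / 0.698 = 1.369628… → 1.37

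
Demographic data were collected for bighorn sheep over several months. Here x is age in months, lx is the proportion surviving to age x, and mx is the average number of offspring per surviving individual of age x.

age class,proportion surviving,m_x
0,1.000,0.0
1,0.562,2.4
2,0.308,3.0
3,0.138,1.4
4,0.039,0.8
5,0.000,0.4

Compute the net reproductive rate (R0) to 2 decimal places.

2.50

lx·mx by age: 0, 1.3488, 0.924, 0.1932, 0.0312, 0
R0 = Σ lx·mx = 2.4972 → 2.50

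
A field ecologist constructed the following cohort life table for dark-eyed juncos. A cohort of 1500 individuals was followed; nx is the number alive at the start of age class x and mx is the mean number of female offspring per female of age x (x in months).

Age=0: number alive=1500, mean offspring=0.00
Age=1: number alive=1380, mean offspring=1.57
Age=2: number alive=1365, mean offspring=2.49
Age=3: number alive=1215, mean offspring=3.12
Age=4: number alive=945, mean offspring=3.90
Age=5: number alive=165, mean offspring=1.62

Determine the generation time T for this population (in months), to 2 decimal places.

2.74

lx = nx/n0 = nx/1500: 1, 0.92, 0.91, 0.81, 0.63, 0.11
lx·mx: 0, 1.4444, 2.2659, 2.5272, 2.457, 0.1782 → R0 = 8.8727
x·lx·mx: 0, 1.4444, 4.5318, 7.5816, 9.828, 0.891 → Σ = 24.2768
T = 24.2768 / 8.8727 = 2.736123… → 2.74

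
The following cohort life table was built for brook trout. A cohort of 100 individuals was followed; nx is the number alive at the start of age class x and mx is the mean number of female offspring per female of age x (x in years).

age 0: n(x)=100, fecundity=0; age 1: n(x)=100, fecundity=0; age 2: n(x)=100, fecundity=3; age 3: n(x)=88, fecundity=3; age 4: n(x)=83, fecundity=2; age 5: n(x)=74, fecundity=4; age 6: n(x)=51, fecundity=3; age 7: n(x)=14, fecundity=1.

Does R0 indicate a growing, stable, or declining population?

lx = nx/n0 = nx/100: 1, 1, 1, 0.88, 0.83, 0.74, 0.51, 0.14
R0 = Σ lx·mx = 0 + 0 + 3 + 2.64 + 1.66 + 2.96 + 1.53 + 0.14 = 11.93
R0 > 1, so the population is growing.

growing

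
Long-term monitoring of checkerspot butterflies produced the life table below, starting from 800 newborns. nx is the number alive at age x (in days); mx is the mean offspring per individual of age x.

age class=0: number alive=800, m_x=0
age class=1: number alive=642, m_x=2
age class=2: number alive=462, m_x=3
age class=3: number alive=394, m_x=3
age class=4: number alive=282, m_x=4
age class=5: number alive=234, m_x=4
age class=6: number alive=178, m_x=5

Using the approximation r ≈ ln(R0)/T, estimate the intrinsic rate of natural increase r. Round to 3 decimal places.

lx = nx/n0 = nx/800: 1, 0.8025, 0.5775, 0.4925, 0.3525, 0.2925, 0.2225
R0 = Σ lx·mx = 0 + 1.605 + 1.7325 + 1.4775 + 1.41 + 1.17 + 1.1125 = 8.5075
Σ x·lx·mx = 27.6675; T = 27.6675/8.5075 = 3.25213…
r ≈ ln(R0)/T = ln(8.5075)/3.25213… = 0.65832… → 0.658

0.658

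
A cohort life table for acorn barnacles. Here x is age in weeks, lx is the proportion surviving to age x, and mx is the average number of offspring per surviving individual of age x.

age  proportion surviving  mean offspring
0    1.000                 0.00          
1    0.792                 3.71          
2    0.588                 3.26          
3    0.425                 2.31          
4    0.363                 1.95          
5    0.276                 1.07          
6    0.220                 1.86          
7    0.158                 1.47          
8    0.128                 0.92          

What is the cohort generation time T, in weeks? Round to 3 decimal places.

lx·mx: 0, 2.93832, 1.91688, 0.98175, 0.70785, 0.29532, 0.4092, 0.23226, 0.11776 → R0 = 7.59934
x·lx·mx: 0, 2.93832, 3.83376, 2.94525, 2.8314, 1.4766, 2.4552, 1.62582, 0.94208 → Σ = 19.04843
T = 19.04843 / 7.59934 = 2.50659… → 2.507

2.507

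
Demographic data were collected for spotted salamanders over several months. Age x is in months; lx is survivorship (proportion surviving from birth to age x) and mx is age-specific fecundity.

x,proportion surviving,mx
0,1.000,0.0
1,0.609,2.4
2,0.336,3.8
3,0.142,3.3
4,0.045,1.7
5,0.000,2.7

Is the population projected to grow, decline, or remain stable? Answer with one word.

growing

R0 = Σ lx·mx = 0 + 1.4616 + 1.2768 + 0.4686 + 0.0765 + 0 = 3.2835
R0 > 1, so the population is growing.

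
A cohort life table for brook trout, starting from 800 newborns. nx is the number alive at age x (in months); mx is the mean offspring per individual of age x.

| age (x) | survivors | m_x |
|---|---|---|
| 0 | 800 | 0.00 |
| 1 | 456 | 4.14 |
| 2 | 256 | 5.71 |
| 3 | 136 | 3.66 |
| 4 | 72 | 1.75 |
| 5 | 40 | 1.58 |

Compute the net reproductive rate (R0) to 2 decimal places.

lx = nx/n0 = nx/800: 1, 0.57, 0.32, 0.17, 0.09, 0.05
lx·mx by age: 0, 2.3598, 1.8272, 0.6222, 0.1575, 0.079
R0 = Σ lx·mx = 5.0457 → 5.05

5.05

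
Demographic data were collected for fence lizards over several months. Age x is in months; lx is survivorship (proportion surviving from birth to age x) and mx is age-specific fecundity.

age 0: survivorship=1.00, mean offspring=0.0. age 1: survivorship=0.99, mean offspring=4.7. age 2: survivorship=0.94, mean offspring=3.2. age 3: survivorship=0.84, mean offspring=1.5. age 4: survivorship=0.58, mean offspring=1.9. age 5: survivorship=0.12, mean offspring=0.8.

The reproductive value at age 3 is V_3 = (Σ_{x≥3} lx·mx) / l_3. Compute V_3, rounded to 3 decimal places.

lx·mx for x ≥ 3: 1.26, 1.102, 0.096 → sum = 2.458
V_3 = 2.458 / l_3 = 2.458 / 0.84 = 2.92619… → 2.926

2.926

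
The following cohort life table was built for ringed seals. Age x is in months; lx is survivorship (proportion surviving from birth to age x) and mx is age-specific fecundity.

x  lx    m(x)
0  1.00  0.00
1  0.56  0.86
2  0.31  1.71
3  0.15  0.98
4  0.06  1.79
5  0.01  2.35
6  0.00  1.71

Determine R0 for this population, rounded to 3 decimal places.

lx·mx by age: 0, 0.4816, 0.5301, 0.147, 0.1074, 0.0235, 0
R0 = Σ lx·mx = 1.2896 → 1.290

1.290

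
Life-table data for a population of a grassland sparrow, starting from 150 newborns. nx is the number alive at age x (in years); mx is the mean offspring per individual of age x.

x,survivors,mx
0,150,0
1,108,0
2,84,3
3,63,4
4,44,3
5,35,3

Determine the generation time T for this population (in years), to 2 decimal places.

lx = nx/n0 = nx/150: 1, 0.72, 0.56, 0.42, 0.29333…, 0.23333…
lx·mx: 0, 0, 1.68, 1.68, 0.88…, 0.7… → R0 = 4.94…
x·lx·mx: 0, 0, 3.36, 5.04, 3.52…, 3.5… → Σ = 15.42…
T = 15.42… / 4.94… = 3.121457… → 3.12

3.12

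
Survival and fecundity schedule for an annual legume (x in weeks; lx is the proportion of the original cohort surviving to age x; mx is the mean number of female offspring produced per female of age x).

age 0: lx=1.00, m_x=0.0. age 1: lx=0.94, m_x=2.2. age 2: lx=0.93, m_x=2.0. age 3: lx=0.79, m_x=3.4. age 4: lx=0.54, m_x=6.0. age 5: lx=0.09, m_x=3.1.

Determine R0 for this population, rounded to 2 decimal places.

lx·mx by age: 0, 2.068, 1.86, 2.686, 3.24, 0.279
R0 = Σ lx·mx = 10.133 → 10.13

10.13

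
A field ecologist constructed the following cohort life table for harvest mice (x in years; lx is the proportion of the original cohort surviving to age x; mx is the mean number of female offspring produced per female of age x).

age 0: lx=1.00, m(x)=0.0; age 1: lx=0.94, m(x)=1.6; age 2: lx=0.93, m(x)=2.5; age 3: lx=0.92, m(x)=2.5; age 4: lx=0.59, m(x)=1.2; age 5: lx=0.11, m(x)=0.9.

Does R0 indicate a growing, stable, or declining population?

growing

R0 = Σ lx·mx = 0 + 1.504 + 2.325 + 2.3 + 0.708 + 0.099 = 6.936
R0 > 1, so the population is growing.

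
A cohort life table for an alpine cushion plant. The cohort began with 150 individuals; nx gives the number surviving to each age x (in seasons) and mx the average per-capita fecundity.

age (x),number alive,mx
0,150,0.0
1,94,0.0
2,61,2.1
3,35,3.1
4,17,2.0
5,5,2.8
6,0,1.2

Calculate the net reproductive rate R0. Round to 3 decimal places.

1.897

lx = nx/n0 = nx/150: 1, 0.62667…, 0.40667…, 0.23333…, 0.11333…, 0.03333…, 0
lx·mx by age: 0, 0, 0.854…, 0.723333…, 0.226667…, 0.093333…, 0
R0 = Σ lx·mx = 1.897333… → 1.897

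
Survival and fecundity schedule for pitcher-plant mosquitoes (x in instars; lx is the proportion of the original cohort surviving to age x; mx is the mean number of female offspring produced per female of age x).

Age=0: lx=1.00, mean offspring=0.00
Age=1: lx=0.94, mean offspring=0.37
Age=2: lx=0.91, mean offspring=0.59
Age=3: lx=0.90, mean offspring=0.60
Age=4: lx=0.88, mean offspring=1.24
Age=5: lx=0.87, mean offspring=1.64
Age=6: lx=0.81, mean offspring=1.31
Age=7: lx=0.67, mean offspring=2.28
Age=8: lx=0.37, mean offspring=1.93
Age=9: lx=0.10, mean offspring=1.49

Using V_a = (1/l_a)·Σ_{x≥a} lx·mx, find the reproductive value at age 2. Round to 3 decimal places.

lx·mx for x ≥ 2: 0.5369, 0.54, 1.0912, 1.4268, 1.0611, 1.5276, 0.7141, 0.149 → sum = 7.0467
V_2 = 7.0467 / l_2 = 7.0467 / 0.91 = 7.743626… → 7.744

7.744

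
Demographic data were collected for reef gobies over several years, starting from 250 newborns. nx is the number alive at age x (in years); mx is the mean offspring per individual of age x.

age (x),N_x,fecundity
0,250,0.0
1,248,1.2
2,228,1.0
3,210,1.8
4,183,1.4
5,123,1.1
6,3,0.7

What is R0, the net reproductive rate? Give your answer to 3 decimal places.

5.189

lx = nx/n0 = nx/250: 1, 0.992, 0.912, 0.84, 0.732, 0.492, 0.012
lx·mx by age: 0, 1.1904, 0.912, 1.512, 1.0248, 0.5412, 0.0084
R0 = Σ lx·mx = 5.1888 → 5.189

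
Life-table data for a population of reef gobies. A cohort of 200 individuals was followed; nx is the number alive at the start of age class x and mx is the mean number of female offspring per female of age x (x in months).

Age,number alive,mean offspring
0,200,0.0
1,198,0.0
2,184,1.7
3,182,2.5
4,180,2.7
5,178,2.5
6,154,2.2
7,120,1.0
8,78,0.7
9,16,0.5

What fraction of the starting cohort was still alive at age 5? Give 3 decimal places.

l_5 = n_5/n_0 = 178/200 = 0.89 → 0.890

0.890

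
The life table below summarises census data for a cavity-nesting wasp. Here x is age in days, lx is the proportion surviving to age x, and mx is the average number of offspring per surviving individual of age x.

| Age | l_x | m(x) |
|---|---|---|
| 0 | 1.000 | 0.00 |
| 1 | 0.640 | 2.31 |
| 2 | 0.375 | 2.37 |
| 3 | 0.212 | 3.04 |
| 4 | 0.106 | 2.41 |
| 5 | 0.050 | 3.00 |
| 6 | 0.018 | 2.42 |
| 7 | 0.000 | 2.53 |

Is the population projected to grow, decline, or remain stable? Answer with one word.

growing

R0 = Σ lx·mx = 0 + 1.4784 + 0.88875 + 0.64448 + 0.25546 + 0.15 + 0.04356 + 0 = 3.46065
R0 > 1, so the population is growing.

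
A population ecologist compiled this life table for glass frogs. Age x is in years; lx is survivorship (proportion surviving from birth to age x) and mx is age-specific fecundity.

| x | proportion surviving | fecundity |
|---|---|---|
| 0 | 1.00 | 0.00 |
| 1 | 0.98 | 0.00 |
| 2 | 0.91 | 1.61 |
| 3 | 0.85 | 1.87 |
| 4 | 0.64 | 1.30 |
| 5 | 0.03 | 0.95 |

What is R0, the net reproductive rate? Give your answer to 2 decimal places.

lx·mx by age: 0, 0, 1.4651, 1.5895, 0.832, 0.0285
R0 = Σ lx·mx = 3.9151 → 3.92

3.92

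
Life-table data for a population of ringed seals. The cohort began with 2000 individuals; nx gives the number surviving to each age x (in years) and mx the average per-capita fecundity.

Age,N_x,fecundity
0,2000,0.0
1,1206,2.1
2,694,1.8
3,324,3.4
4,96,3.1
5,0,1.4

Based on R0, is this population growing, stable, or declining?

growing

lx = nx/n0 = nx/2000: 1, 0.603, 0.347, 0.162, 0.048, 0
R0 = Σ lx·mx = 0 + 1.2663 + 0.6246 + 0.5508 + 0.1488 + 0 = 2.5905
R0 > 1, so the population is growing.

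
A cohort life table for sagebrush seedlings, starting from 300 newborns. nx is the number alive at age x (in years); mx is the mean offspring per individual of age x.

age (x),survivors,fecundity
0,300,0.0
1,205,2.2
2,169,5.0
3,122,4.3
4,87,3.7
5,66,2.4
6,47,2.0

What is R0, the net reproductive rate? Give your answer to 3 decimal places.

7.983

lx = nx/n0 = nx/300: 1, 0.68333…, 0.56333…, 0.40667…, 0.29, 0.22, 0.15667…
lx·mx by age: 0, 1.503333…, 2.816667…, 1.748667…, 1.073, 0.528, 0.313333…
R0 = Σ lx·mx = 7.983… → 7.983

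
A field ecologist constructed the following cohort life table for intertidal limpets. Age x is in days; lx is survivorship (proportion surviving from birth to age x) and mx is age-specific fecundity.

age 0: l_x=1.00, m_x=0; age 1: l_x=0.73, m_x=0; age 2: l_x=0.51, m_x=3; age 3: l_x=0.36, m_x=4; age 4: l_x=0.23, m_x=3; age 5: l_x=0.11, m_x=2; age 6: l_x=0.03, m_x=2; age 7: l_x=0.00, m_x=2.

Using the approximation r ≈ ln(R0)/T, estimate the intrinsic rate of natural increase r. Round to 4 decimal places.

0.4657

R0 = Σ lx·mx = 0 + 0 + 1.53 + 1.44 + 0.69 + 0.22 + 0.06 + 0 = 3.94
Σ x·lx·mx = 11.6; T = 11.6/3.94 = 2.94416…
r ≈ ln(R0)/T = ln(3.94)/2.94416… = 0.465729… → 0.4657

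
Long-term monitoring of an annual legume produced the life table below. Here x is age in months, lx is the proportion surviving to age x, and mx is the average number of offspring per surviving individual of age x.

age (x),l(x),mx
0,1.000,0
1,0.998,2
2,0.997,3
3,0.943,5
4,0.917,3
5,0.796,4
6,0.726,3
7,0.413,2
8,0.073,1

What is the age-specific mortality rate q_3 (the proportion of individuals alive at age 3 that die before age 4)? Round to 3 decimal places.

0.028

q_3 = (l_3 − l_4) / l_3 = (0.943 − 0.917) / 0.943
     = 0.026 / 0.943 = 0.027572… → 0.028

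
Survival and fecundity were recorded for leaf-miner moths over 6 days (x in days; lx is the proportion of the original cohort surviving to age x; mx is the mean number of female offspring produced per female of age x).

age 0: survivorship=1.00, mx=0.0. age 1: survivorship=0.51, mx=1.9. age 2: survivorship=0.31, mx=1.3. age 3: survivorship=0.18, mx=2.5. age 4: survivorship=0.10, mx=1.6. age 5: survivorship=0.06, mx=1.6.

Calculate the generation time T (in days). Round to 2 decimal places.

lx·mx: 0, 0.969, 0.403, 0.45, 0.16, 0.096 → R0 = 2.078
x·lx·mx: 0, 0.969, 0.806, 1.35, 0.64, 0.48 → Σ = 4.245
T = 4.245 / 2.078 = 2.04283… → 2.04

2.04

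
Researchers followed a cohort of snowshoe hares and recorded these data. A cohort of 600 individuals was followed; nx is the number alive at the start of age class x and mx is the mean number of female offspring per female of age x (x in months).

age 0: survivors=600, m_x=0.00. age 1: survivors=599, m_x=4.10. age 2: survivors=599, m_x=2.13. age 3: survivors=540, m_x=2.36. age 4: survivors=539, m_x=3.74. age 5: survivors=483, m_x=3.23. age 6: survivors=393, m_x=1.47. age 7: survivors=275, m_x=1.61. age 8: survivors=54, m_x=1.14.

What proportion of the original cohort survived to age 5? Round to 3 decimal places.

l_5 = n_5/n_0 = 483/600 = 0.805 → 0.805

0.805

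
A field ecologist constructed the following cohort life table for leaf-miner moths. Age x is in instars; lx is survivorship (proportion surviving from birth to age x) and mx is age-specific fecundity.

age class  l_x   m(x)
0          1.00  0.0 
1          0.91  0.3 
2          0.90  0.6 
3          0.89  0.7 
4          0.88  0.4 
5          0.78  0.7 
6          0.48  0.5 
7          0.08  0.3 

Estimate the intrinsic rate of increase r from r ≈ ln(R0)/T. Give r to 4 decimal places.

R0 = Σ lx·mx = 0 + 0.273 + 0.54 + 0.623 + 0.352 + 0.546 + 0.24 + 0.024 = 2.598
Σ x·lx·mx = 8.968; T = 8.968/2.598 = 3.45189…
r ≈ ln(R0)/T = ln(2.598)/3.45189… = 0.276586… → 0.2766

0.2766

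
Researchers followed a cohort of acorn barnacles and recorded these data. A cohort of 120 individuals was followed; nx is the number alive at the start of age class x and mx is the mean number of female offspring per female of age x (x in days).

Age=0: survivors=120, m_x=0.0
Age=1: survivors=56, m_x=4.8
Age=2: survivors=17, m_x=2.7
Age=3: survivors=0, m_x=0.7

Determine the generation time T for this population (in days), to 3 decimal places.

1.146

lx = nx/n0 = nx/120: 1, 0.46667…, 0.14167…, 0
lx·mx: 0, 2.24…, 0.3825…, 0 → R0 = 2.6225…
x·lx·mx: 0, 2.24…, 0.765…, 0 → Σ = 3.005…
T = 3.005… / 2.6225… = 1.145853… → 1.146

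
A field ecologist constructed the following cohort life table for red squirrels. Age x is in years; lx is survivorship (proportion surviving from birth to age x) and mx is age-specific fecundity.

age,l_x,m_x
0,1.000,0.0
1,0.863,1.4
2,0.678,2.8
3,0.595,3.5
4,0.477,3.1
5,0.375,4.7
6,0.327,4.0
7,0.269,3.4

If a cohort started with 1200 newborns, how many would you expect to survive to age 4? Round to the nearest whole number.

572

Expected survivors = N0 · l_4 = 1200 × 0.477 = 572.4 → 572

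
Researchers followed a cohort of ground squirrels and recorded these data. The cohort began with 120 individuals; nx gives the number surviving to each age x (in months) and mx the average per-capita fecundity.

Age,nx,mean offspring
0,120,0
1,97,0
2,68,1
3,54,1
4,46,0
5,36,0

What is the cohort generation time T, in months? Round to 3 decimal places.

lx = nx/n0 = nx/120: 1, 0.80833…, 0.56667…, 0.45, 0.38333…, 0.3
lx·mx: 0, 0, 0.566667…, 0.45, 0, 0 → R0 = 1.016667…
x·lx·mx: 0, 0, 1.133333…, 1.35, 0, 0 → Σ = 2.483333…
T = 2.483333… / 1.016667… = 2.442623… → 2.443

2.443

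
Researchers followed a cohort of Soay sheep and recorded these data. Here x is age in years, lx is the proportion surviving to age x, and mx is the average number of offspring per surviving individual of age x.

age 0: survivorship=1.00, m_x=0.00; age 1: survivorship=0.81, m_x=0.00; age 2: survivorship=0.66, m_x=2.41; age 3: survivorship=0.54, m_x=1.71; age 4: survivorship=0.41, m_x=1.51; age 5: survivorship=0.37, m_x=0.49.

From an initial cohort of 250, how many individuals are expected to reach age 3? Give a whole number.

135

Expected survivors = N0 · l_3 = 250 × 0.54 = 135 → 135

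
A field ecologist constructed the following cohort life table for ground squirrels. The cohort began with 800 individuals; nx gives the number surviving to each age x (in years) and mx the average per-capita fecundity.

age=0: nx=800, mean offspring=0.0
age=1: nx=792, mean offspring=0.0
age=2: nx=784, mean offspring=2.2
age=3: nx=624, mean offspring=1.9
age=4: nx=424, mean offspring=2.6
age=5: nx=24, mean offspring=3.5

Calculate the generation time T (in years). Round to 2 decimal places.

2.89

lx = nx/n0 = nx/800: 1, 0.99, 0.98, 0.78, 0.53, 0.03
lx·mx: 0, 0, 2.156, 1.482, 1.378, 0.105 → R0 = 5.121
x·lx·mx: 0, 0, 4.312, 4.446, 5.512, 0.525 → Σ = 14.795
T = 14.795 / 5.121 = 2.889084… → 2.89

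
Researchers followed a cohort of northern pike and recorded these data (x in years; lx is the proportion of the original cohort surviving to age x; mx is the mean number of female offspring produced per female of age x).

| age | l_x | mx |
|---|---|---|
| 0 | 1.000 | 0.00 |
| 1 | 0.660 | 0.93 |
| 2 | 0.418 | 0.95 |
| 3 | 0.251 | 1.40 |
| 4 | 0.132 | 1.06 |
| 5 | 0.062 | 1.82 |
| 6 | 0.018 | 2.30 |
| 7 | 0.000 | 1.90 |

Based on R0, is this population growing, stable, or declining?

growing

R0 = Σ lx·mx = 0 + 0.6138 + 0.3971 + 0.3514 + 0.13992 + 0.11284 + 0.0414 + 0 = 1.65646
R0 > 1, so the population is growing.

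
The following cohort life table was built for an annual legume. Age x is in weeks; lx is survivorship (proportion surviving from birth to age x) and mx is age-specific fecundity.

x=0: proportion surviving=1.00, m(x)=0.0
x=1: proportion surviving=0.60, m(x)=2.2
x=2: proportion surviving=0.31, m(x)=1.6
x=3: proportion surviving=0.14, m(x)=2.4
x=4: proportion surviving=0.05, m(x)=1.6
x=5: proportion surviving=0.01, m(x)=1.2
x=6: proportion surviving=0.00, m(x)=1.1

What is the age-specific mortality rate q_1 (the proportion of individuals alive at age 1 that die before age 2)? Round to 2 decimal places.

q_1 = (l_1 − l_2) / l_1 = (0.6 − 0.31) / 0.6
     = 0.29 / 0.6 = 0.483333… → 0.48

0.48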